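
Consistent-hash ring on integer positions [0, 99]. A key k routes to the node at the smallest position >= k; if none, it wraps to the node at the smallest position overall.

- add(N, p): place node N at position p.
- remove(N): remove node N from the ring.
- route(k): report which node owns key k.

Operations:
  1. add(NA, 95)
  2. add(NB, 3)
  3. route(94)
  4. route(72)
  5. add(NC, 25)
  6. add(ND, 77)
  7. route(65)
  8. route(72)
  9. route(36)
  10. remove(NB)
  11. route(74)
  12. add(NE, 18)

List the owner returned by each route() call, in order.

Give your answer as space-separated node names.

Answer: NA NA ND ND ND ND

Derivation:
Op 1: add NA@95 -> ring=[95:NA]
Op 2: add NB@3 -> ring=[3:NB,95:NA]
Op 3: route key 94: smallest pos >= 94 is 95 -> NA
Op 4: route key 72: smallest pos >= 72 is 95 -> NA
Op 5: add NC@25 -> ring=[3:NB,25:NC,95:NA]
Op 6: add ND@77 -> ring=[3:NB,25:NC,77:ND,95:NA]
Op 7: route key 65: smallest pos >= 65 is 77 -> ND
Op 8: route key 72: smallest pos >= 72 is 77 -> ND
Op 9: route key 36: smallest pos >= 36 is 77 -> ND
Op 10: remove NB -> ring=[25:NC,77:ND,95:NA]
Op 11: route key 74: smallest pos >= 74 is 77 -> ND
Op 12: add NE@18 -> ring=[18:NE,25:NC,77:ND,95:NA]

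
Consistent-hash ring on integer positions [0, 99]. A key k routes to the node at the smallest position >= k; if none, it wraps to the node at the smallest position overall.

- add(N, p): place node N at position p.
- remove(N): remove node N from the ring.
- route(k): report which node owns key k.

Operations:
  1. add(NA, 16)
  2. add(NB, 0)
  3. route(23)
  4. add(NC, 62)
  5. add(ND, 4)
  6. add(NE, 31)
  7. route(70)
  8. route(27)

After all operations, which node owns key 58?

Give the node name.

Answer: NC

Derivation:
Op 1: add NA@16 -> ring=[16:NA]
Op 2: add NB@0 -> ring=[0:NB,16:NA]
Op 3: route key 23: none >= 23, wrap to smallest pos 0 -> NB
Op 4: add NC@62 -> ring=[0:NB,16:NA,62:NC]
Op 5: add ND@4 -> ring=[0:NB,4:ND,16:NA,62:NC]
Op 6: add NE@31 -> ring=[0:NB,4:ND,16:NA,31:NE,62:NC]
Op 7: route key 70: none >= 70, wrap to smallest pos 0 -> NB
Op 8: route key 27: smallest pos >= 27 is 31 -> NE
Final route key 58: smallest pos >= 58 is 62 -> NC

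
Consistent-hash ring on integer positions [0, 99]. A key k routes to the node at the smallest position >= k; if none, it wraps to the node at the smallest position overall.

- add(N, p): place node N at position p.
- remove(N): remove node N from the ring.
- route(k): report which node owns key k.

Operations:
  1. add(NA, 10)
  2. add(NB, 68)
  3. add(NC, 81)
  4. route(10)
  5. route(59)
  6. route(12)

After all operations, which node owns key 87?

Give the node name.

Answer: NA

Derivation:
Op 1: add NA@10 -> ring=[10:NA]
Op 2: add NB@68 -> ring=[10:NA,68:NB]
Op 3: add NC@81 -> ring=[10:NA,68:NB,81:NC]
Op 4: route key 10: smallest pos >= 10 is 10 -> NA
Op 5: route key 59: smallest pos >= 59 is 68 -> NB
Op 6: route key 12: smallest pos >= 12 is 68 -> NB
Final route key 87: none >= 87, wrap to smallest pos 10 -> NA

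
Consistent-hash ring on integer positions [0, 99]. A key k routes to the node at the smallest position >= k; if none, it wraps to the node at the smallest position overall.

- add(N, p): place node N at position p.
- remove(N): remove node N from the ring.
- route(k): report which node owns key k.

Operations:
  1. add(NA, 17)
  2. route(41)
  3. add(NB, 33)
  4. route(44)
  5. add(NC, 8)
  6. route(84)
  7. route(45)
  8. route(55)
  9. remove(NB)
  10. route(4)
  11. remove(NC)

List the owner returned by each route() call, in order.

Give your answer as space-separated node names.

Op 1: add NA@17 -> ring=[17:NA]
Op 2: route key 41: none >= 41, wrap to smallest pos 17 -> NA
Op 3: add NB@33 -> ring=[17:NA,33:NB]
Op 4: route key 44: none >= 44, wrap to smallest pos 17 -> NA
Op 5: add NC@8 -> ring=[8:NC,17:NA,33:NB]
Op 6: route key 84: none >= 84, wrap to smallest pos 8 -> NC
Op 7: route key 45: none >= 45, wrap to smallest pos 8 -> NC
Op 8: route key 55: none >= 55, wrap to smallest pos 8 -> NC
Op 9: remove NB -> ring=[8:NC,17:NA]
Op 10: route key 4: smallest pos >= 4 is 8 -> NC
Op 11: remove NC -> ring=[17:NA]

Answer: NA NA NC NC NC NC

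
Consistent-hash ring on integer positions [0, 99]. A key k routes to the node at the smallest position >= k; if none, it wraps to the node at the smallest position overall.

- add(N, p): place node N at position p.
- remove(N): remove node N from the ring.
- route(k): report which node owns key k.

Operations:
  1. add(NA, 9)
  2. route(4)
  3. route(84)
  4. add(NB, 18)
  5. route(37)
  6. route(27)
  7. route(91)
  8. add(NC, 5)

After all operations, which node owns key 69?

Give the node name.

Op 1: add NA@9 -> ring=[9:NA]
Op 2: route key 4: smallest pos >= 4 is 9 -> NA
Op 3: route key 84: none >= 84, wrap to smallest pos 9 -> NA
Op 4: add NB@18 -> ring=[9:NA,18:NB]
Op 5: route key 37: none >= 37, wrap to smallest pos 9 -> NA
Op 6: route key 27: none >= 27, wrap to smallest pos 9 -> NA
Op 7: route key 91: none >= 91, wrap to smallest pos 9 -> NA
Op 8: add NC@5 -> ring=[5:NC,9:NA,18:NB]
Final route key 69: none >= 69, wrap to smallest pos 5 -> NC

Answer: NC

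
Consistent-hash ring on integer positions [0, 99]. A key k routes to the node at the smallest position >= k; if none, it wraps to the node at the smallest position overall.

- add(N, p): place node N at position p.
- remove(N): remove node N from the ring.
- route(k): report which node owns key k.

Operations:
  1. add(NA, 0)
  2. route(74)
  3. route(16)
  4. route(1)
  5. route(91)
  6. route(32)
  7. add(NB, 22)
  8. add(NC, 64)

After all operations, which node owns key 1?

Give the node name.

Answer: NB

Derivation:
Op 1: add NA@0 -> ring=[0:NA]
Op 2: route key 74: none >= 74, wrap to smallest pos 0 -> NA
Op 3: route key 16: none >= 16, wrap to smallest pos 0 -> NA
Op 4: route key 1: none >= 1, wrap to smallest pos 0 -> NA
Op 5: route key 91: none >= 91, wrap to smallest pos 0 -> NA
Op 6: route key 32: none >= 32, wrap to smallest pos 0 -> NA
Op 7: add NB@22 -> ring=[0:NA,22:NB]
Op 8: add NC@64 -> ring=[0:NA,22:NB,64:NC]
Final route key 1: smallest pos >= 1 is 22 -> NB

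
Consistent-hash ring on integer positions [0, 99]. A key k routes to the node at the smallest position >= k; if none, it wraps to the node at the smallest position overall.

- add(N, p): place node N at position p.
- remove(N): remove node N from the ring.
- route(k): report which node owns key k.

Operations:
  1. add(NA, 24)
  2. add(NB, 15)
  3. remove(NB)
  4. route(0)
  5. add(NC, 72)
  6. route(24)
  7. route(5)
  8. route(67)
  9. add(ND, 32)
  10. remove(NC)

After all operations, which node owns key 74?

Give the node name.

Op 1: add NA@24 -> ring=[24:NA]
Op 2: add NB@15 -> ring=[15:NB,24:NA]
Op 3: remove NB -> ring=[24:NA]
Op 4: route key 0: smallest pos >= 0 is 24 -> NA
Op 5: add NC@72 -> ring=[24:NA,72:NC]
Op 6: route key 24: smallest pos >= 24 is 24 -> NA
Op 7: route key 5: smallest pos >= 5 is 24 -> NA
Op 8: route key 67: smallest pos >= 67 is 72 -> NC
Op 9: add ND@32 -> ring=[24:NA,32:ND,72:NC]
Op 10: remove NC -> ring=[24:NA,32:ND]
Final route key 74: none >= 74, wrap to smallest pos 24 -> NA

Answer: NA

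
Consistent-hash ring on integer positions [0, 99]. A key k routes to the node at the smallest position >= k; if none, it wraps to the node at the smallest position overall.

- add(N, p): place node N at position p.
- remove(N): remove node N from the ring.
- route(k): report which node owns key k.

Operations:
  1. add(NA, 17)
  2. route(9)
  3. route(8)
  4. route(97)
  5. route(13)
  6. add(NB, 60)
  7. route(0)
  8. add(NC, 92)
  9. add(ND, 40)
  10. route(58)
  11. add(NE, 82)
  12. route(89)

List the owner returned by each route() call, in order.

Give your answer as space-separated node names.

Answer: NA NA NA NA NA NB NC

Derivation:
Op 1: add NA@17 -> ring=[17:NA]
Op 2: route key 9: smallest pos >= 9 is 17 -> NA
Op 3: route key 8: smallest pos >= 8 is 17 -> NA
Op 4: route key 97: none >= 97, wrap to smallest pos 17 -> NA
Op 5: route key 13: smallest pos >= 13 is 17 -> NA
Op 6: add NB@60 -> ring=[17:NA,60:NB]
Op 7: route key 0: smallest pos >= 0 is 17 -> NA
Op 8: add NC@92 -> ring=[17:NA,60:NB,92:NC]
Op 9: add ND@40 -> ring=[17:NA,40:ND,60:NB,92:NC]
Op 10: route key 58: smallest pos >= 58 is 60 -> NB
Op 11: add NE@82 -> ring=[17:NA,40:ND,60:NB,82:NE,92:NC]
Op 12: route key 89: smallest pos >= 89 is 92 -> NC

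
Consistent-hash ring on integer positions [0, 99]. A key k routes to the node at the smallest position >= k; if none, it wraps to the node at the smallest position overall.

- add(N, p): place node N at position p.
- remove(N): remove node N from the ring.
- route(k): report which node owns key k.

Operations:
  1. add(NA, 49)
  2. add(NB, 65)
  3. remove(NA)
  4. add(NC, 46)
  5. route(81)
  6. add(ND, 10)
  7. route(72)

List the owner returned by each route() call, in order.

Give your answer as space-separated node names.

Op 1: add NA@49 -> ring=[49:NA]
Op 2: add NB@65 -> ring=[49:NA,65:NB]
Op 3: remove NA -> ring=[65:NB]
Op 4: add NC@46 -> ring=[46:NC,65:NB]
Op 5: route key 81: none >= 81, wrap to smallest pos 46 -> NC
Op 6: add ND@10 -> ring=[10:ND,46:NC,65:NB]
Op 7: route key 72: none >= 72, wrap to smallest pos 10 -> ND

Answer: NC ND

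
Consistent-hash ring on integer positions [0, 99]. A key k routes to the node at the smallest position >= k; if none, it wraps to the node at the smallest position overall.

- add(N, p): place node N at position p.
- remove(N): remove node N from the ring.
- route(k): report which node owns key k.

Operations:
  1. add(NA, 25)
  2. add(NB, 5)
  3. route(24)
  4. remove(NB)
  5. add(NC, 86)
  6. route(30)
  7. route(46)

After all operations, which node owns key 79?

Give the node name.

Answer: NC

Derivation:
Op 1: add NA@25 -> ring=[25:NA]
Op 2: add NB@5 -> ring=[5:NB,25:NA]
Op 3: route key 24: smallest pos >= 24 is 25 -> NA
Op 4: remove NB -> ring=[25:NA]
Op 5: add NC@86 -> ring=[25:NA,86:NC]
Op 6: route key 30: smallest pos >= 30 is 86 -> NC
Op 7: route key 46: smallest pos >= 46 is 86 -> NC
Final route key 79: smallest pos >= 79 is 86 -> NC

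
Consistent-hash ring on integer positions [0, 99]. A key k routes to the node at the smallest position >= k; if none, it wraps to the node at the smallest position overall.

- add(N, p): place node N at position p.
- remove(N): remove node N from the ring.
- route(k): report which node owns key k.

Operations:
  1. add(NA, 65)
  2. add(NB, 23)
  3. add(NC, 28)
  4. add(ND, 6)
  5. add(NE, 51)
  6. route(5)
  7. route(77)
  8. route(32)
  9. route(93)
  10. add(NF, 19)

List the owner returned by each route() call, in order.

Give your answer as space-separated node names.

Answer: ND ND NE ND

Derivation:
Op 1: add NA@65 -> ring=[65:NA]
Op 2: add NB@23 -> ring=[23:NB,65:NA]
Op 3: add NC@28 -> ring=[23:NB,28:NC,65:NA]
Op 4: add ND@6 -> ring=[6:ND,23:NB,28:NC,65:NA]
Op 5: add NE@51 -> ring=[6:ND,23:NB,28:NC,51:NE,65:NA]
Op 6: route key 5: smallest pos >= 5 is 6 -> ND
Op 7: route key 77: none >= 77, wrap to smallest pos 6 -> ND
Op 8: route key 32: smallest pos >= 32 is 51 -> NE
Op 9: route key 93: none >= 93, wrap to smallest pos 6 -> ND
Op 10: add NF@19 -> ring=[6:ND,19:NF,23:NB,28:NC,51:NE,65:NA]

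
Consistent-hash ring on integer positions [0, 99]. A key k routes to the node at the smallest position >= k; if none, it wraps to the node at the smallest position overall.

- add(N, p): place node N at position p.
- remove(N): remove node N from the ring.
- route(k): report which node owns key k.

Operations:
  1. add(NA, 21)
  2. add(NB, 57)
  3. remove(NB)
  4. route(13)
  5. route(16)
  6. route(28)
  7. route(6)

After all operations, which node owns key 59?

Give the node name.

Op 1: add NA@21 -> ring=[21:NA]
Op 2: add NB@57 -> ring=[21:NA,57:NB]
Op 3: remove NB -> ring=[21:NA]
Op 4: route key 13: smallest pos >= 13 is 21 -> NA
Op 5: route key 16: smallest pos >= 16 is 21 -> NA
Op 6: route key 28: none >= 28, wrap to smallest pos 21 -> NA
Op 7: route key 6: smallest pos >= 6 is 21 -> NA
Final route key 59: none >= 59, wrap to smallest pos 21 -> NA

Answer: NA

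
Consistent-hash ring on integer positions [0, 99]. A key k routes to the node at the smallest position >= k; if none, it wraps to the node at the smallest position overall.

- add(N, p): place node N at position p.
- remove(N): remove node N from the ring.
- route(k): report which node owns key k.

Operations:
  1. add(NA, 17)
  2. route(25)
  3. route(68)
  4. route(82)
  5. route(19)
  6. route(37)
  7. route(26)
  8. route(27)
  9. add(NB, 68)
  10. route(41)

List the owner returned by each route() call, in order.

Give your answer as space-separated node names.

Op 1: add NA@17 -> ring=[17:NA]
Op 2: route key 25: none >= 25, wrap to smallest pos 17 -> NA
Op 3: route key 68: none >= 68, wrap to smallest pos 17 -> NA
Op 4: route key 82: none >= 82, wrap to smallest pos 17 -> NA
Op 5: route key 19: none >= 19, wrap to smallest pos 17 -> NA
Op 6: route key 37: none >= 37, wrap to smallest pos 17 -> NA
Op 7: route key 26: none >= 26, wrap to smallest pos 17 -> NA
Op 8: route key 27: none >= 27, wrap to smallest pos 17 -> NA
Op 9: add NB@68 -> ring=[17:NA,68:NB]
Op 10: route key 41: smallest pos >= 41 is 68 -> NB

Answer: NA NA NA NA NA NA NA NB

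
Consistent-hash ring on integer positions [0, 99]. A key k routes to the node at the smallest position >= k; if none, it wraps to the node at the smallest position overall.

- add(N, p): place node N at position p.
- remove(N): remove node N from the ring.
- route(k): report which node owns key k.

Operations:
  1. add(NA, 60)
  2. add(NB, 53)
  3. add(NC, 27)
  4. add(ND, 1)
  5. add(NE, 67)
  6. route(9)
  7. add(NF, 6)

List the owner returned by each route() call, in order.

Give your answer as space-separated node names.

Op 1: add NA@60 -> ring=[60:NA]
Op 2: add NB@53 -> ring=[53:NB,60:NA]
Op 3: add NC@27 -> ring=[27:NC,53:NB,60:NA]
Op 4: add ND@1 -> ring=[1:ND,27:NC,53:NB,60:NA]
Op 5: add NE@67 -> ring=[1:ND,27:NC,53:NB,60:NA,67:NE]
Op 6: route key 9: smallest pos >= 9 is 27 -> NC
Op 7: add NF@6 -> ring=[1:ND,6:NF,27:NC,53:NB,60:NA,67:NE]

Answer: NC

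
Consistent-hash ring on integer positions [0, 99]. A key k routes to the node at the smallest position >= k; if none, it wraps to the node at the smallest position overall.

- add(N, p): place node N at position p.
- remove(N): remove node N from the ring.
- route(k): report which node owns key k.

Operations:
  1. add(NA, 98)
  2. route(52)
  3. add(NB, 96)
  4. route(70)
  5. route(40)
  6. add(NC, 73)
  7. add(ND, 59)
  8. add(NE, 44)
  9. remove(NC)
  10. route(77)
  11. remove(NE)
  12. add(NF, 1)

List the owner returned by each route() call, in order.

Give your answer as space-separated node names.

Answer: NA NB NB NB

Derivation:
Op 1: add NA@98 -> ring=[98:NA]
Op 2: route key 52: smallest pos >= 52 is 98 -> NA
Op 3: add NB@96 -> ring=[96:NB,98:NA]
Op 4: route key 70: smallest pos >= 70 is 96 -> NB
Op 5: route key 40: smallest pos >= 40 is 96 -> NB
Op 6: add NC@73 -> ring=[73:NC,96:NB,98:NA]
Op 7: add ND@59 -> ring=[59:ND,73:NC,96:NB,98:NA]
Op 8: add NE@44 -> ring=[44:NE,59:ND,73:NC,96:NB,98:NA]
Op 9: remove NC -> ring=[44:NE,59:ND,96:NB,98:NA]
Op 10: route key 77: smallest pos >= 77 is 96 -> NB
Op 11: remove NE -> ring=[59:ND,96:NB,98:NA]
Op 12: add NF@1 -> ring=[1:NF,59:ND,96:NB,98:NA]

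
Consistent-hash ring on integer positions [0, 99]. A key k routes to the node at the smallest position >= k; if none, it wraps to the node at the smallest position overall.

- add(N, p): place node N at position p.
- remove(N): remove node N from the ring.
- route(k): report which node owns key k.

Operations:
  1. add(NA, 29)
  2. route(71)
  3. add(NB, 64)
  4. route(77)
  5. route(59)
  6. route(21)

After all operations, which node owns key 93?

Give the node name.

Answer: NA

Derivation:
Op 1: add NA@29 -> ring=[29:NA]
Op 2: route key 71: none >= 71, wrap to smallest pos 29 -> NA
Op 3: add NB@64 -> ring=[29:NA,64:NB]
Op 4: route key 77: none >= 77, wrap to smallest pos 29 -> NA
Op 5: route key 59: smallest pos >= 59 is 64 -> NB
Op 6: route key 21: smallest pos >= 21 is 29 -> NA
Final route key 93: none >= 93, wrap to smallest pos 29 -> NA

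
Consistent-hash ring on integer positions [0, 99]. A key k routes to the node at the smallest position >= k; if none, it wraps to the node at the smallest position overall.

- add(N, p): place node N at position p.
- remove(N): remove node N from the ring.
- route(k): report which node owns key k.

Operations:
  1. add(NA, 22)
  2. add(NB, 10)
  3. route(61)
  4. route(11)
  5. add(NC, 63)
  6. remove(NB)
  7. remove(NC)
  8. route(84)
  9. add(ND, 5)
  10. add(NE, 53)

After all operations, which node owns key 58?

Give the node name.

Answer: ND

Derivation:
Op 1: add NA@22 -> ring=[22:NA]
Op 2: add NB@10 -> ring=[10:NB,22:NA]
Op 3: route key 61: none >= 61, wrap to smallest pos 10 -> NB
Op 4: route key 11: smallest pos >= 11 is 22 -> NA
Op 5: add NC@63 -> ring=[10:NB,22:NA,63:NC]
Op 6: remove NB -> ring=[22:NA,63:NC]
Op 7: remove NC -> ring=[22:NA]
Op 8: route key 84: none >= 84, wrap to smallest pos 22 -> NA
Op 9: add ND@5 -> ring=[5:ND,22:NA]
Op 10: add NE@53 -> ring=[5:ND,22:NA,53:NE]
Final route key 58: none >= 58, wrap to smallest pos 5 -> ND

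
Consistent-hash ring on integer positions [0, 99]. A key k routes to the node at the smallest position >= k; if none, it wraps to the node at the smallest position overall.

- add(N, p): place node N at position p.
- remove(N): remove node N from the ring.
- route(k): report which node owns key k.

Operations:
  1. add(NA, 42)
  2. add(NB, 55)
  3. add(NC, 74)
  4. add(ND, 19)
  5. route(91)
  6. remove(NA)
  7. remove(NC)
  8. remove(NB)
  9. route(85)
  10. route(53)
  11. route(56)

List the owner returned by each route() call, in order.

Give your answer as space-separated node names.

Op 1: add NA@42 -> ring=[42:NA]
Op 2: add NB@55 -> ring=[42:NA,55:NB]
Op 3: add NC@74 -> ring=[42:NA,55:NB,74:NC]
Op 4: add ND@19 -> ring=[19:ND,42:NA,55:NB,74:NC]
Op 5: route key 91: none >= 91, wrap to smallest pos 19 -> ND
Op 6: remove NA -> ring=[19:ND,55:NB,74:NC]
Op 7: remove NC -> ring=[19:ND,55:NB]
Op 8: remove NB -> ring=[19:ND]
Op 9: route key 85: none >= 85, wrap to smallest pos 19 -> ND
Op 10: route key 53: none >= 53, wrap to smallest pos 19 -> ND
Op 11: route key 56: none >= 56, wrap to smallest pos 19 -> ND

Answer: ND ND ND ND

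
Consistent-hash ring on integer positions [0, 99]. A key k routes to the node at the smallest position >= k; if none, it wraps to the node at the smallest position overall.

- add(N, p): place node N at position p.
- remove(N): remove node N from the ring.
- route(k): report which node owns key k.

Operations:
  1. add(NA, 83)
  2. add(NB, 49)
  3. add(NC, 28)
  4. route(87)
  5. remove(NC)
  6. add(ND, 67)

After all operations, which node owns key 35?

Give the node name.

Op 1: add NA@83 -> ring=[83:NA]
Op 2: add NB@49 -> ring=[49:NB,83:NA]
Op 3: add NC@28 -> ring=[28:NC,49:NB,83:NA]
Op 4: route key 87: none >= 87, wrap to smallest pos 28 -> NC
Op 5: remove NC -> ring=[49:NB,83:NA]
Op 6: add ND@67 -> ring=[49:NB,67:ND,83:NA]
Final route key 35: smallest pos >= 35 is 49 -> NB

Answer: NB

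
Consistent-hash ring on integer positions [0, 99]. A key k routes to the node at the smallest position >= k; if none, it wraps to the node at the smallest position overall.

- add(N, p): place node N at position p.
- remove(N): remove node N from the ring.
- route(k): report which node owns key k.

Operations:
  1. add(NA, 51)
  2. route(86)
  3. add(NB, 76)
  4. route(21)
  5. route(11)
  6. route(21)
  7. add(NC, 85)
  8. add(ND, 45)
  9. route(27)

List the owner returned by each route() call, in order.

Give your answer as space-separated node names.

Op 1: add NA@51 -> ring=[51:NA]
Op 2: route key 86: none >= 86, wrap to smallest pos 51 -> NA
Op 3: add NB@76 -> ring=[51:NA,76:NB]
Op 4: route key 21: smallest pos >= 21 is 51 -> NA
Op 5: route key 11: smallest pos >= 11 is 51 -> NA
Op 6: route key 21: smallest pos >= 21 is 51 -> NA
Op 7: add NC@85 -> ring=[51:NA,76:NB,85:NC]
Op 8: add ND@45 -> ring=[45:ND,51:NA,76:NB,85:NC]
Op 9: route key 27: smallest pos >= 27 is 45 -> ND

Answer: NA NA NA NA ND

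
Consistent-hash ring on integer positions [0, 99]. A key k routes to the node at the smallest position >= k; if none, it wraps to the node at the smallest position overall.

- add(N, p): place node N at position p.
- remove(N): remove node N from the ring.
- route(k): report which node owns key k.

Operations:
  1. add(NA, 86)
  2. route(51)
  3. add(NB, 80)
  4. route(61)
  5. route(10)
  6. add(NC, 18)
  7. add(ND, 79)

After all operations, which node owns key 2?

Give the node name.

Answer: NC

Derivation:
Op 1: add NA@86 -> ring=[86:NA]
Op 2: route key 51: smallest pos >= 51 is 86 -> NA
Op 3: add NB@80 -> ring=[80:NB,86:NA]
Op 4: route key 61: smallest pos >= 61 is 80 -> NB
Op 5: route key 10: smallest pos >= 10 is 80 -> NB
Op 6: add NC@18 -> ring=[18:NC,80:NB,86:NA]
Op 7: add ND@79 -> ring=[18:NC,79:ND,80:NB,86:NA]
Final route key 2: smallest pos >= 2 is 18 -> NC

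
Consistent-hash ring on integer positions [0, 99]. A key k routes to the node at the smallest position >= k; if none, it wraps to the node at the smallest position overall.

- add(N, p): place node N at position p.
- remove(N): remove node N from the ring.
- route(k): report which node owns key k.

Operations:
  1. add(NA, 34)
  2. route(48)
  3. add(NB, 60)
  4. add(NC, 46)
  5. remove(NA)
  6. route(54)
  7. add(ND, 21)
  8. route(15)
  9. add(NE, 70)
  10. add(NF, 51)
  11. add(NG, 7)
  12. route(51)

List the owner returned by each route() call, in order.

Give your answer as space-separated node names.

Answer: NA NB ND NF

Derivation:
Op 1: add NA@34 -> ring=[34:NA]
Op 2: route key 48: none >= 48, wrap to smallest pos 34 -> NA
Op 3: add NB@60 -> ring=[34:NA,60:NB]
Op 4: add NC@46 -> ring=[34:NA,46:NC,60:NB]
Op 5: remove NA -> ring=[46:NC,60:NB]
Op 6: route key 54: smallest pos >= 54 is 60 -> NB
Op 7: add ND@21 -> ring=[21:ND,46:NC,60:NB]
Op 8: route key 15: smallest pos >= 15 is 21 -> ND
Op 9: add NE@70 -> ring=[21:ND,46:NC,60:NB,70:NE]
Op 10: add NF@51 -> ring=[21:ND,46:NC,51:NF,60:NB,70:NE]
Op 11: add NG@7 -> ring=[7:NG,21:ND,46:NC,51:NF,60:NB,70:NE]
Op 12: route key 51: smallest pos >= 51 is 51 -> NF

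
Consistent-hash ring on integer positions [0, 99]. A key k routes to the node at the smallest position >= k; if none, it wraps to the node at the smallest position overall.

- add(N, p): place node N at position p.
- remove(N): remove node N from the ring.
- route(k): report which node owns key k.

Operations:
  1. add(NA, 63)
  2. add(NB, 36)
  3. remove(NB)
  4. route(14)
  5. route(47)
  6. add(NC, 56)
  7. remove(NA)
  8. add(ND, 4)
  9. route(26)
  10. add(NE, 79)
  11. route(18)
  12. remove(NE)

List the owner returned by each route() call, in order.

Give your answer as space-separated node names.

Op 1: add NA@63 -> ring=[63:NA]
Op 2: add NB@36 -> ring=[36:NB,63:NA]
Op 3: remove NB -> ring=[63:NA]
Op 4: route key 14: smallest pos >= 14 is 63 -> NA
Op 5: route key 47: smallest pos >= 47 is 63 -> NA
Op 6: add NC@56 -> ring=[56:NC,63:NA]
Op 7: remove NA -> ring=[56:NC]
Op 8: add ND@4 -> ring=[4:ND,56:NC]
Op 9: route key 26: smallest pos >= 26 is 56 -> NC
Op 10: add NE@79 -> ring=[4:ND,56:NC,79:NE]
Op 11: route key 18: smallest pos >= 18 is 56 -> NC
Op 12: remove NE -> ring=[4:ND,56:NC]

Answer: NA NA NC NC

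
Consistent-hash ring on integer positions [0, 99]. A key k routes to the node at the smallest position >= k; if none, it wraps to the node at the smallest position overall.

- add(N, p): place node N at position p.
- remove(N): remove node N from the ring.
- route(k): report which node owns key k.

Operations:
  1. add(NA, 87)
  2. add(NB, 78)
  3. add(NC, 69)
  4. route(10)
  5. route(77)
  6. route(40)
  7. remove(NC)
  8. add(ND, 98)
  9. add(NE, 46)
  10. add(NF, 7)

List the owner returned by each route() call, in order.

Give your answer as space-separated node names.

Op 1: add NA@87 -> ring=[87:NA]
Op 2: add NB@78 -> ring=[78:NB,87:NA]
Op 3: add NC@69 -> ring=[69:NC,78:NB,87:NA]
Op 4: route key 10: smallest pos >= 10 is 69 -> NC
Op 5: route key 77: smallest pos >= 77 is 78 -> NB
Op 6: route key 40: smallest pos >= 40 is 69 -> NC
Op 7: remove NC -> ring=[78:NB,87:NA]
Op 8: add ND@98 -> ring=[78:NB,87:NA,98:ND]
Op 9: add NE@46 -> ring=[46:NE,78:NB,87:NA,98:ND]
Op 10: add NF@7 -> ring=[7:NF,46:NE,78:NB,87:NA,98:ND]

Answer: NC NB NC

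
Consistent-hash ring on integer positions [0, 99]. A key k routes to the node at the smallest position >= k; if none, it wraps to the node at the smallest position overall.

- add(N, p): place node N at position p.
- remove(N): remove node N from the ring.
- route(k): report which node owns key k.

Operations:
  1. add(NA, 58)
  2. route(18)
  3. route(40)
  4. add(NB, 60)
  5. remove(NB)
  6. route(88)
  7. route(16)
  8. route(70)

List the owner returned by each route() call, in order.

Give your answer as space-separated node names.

Answer: NA NA NA NA NA

Derivation:
Op 1: add NA@58 -> ring=[58:NA]
Op 2: route key 18: smallest pos >= 18 is 58 -> NA
Op 3: route key 40: smallest pos >= 40 is 58 -> NA
Op 4: add NB@60 -> ring=[58:NA,60:NB]
Op 5: remove NB -> ring=[58:NA]
Op 6: route key 88: none >= 88, wrap to smallest pos 58 -> NA
Op 7: route key 16: smallest pos >= 16 is 58 -> NA
Op 8: route key 70: none >= 70, wrap to smallest pos 58 -> NA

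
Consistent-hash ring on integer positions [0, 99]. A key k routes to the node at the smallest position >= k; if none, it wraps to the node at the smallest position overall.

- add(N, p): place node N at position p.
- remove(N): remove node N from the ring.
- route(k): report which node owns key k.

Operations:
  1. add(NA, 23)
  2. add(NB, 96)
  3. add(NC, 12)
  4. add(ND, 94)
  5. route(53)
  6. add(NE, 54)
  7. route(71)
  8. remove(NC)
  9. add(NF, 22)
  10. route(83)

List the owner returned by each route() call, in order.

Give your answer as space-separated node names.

Answer: ND ND ND

Derivation:
Op 1: add NA@23 -> ring=[23:NA]
Op 2: add NB@96 -> ring=[23:NA,96:NB]
Op 3: add NC@12 -> ring=[12:NC,23:NA,96:NB]
Op 4: add ND@94 -> ring=[12:NC,23:NA,94:ND,96:NB]
Op 5: route key 53: smallest pos >= 53 is 94 -> ND
Op 6: add NE@54 -> ring=[12:NC,23:NA,54:NE,94:ND,96:NB]
Op 7: route key 71: smallest pos >= 71 is 94 -> ND
Op 8: remove NC -> ring=[23:NA,54:NE,94:ND,96:NB]
Op 9: add NF@22 -> ring=[22:NF,23:NA,54:NE,94:ND,96:NB]
Op 10: route key 83: smallest pos >= 83 is 94 -> ND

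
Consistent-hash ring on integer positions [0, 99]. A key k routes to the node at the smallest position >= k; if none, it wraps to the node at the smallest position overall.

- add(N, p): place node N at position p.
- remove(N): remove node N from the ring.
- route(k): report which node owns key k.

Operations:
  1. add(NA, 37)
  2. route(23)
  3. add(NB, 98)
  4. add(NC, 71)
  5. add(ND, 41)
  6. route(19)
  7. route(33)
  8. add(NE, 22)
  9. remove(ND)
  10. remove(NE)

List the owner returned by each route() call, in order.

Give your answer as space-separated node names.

Op 1: add NA@37 -> ring=[37:NA]
Op 2: route key 23: smallest pos >= 23 is 37 -> NA
Op 3: add NB@98 -> ring=[37:NA,98:NB]
Op 4: add NC@71 -> ring=[37:NA,71:NC,98:NB]
Op 5: add ND@41 -> ring=[37:NA,41:ND,71:NC,98:NB]
Op 6: route key 19: smallest pos >= 19 is 37 -> NA
Op 7: route key 33: smallest pos >= 33 is 37 -> NA
Op 8: add NE@22 -> ring=[22:NE,37:NA,41:ND,71:NC,98:NB]
Op 9: remove ND -> ring=[22:NE,37:NA,71:NC,98:NB]
Op 10: remove NE -> ring=[37:NA,71:NC,98:NB]

Answer: NA NA NA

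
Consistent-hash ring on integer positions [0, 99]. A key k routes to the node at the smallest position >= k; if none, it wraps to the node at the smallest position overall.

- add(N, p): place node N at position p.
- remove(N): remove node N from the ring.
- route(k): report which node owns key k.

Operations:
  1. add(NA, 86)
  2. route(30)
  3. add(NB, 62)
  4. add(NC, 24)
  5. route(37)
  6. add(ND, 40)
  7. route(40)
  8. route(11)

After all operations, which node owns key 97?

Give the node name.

Answer: NC

Derivation:
Op 1: add NA@86 -> ring=[86:NA]
Op 2: route key 30: smallest pos >= 30 is 86 -> NA
Op 3: add NB@62 -> ring=[62:NB,86:NA]
Op 4: add NC@24 -> ring=[24:NC,62:NB,86:NA]
Op 5: route key 37: smallest pos >= 37 is 62 -> NB
Op 6: add ND@40 -> ring=[24:NC,40:ND,62:NB,86:NA]
Op 7: route key 40: smallest pos >= 40 is 40 -> ND
Op 8: route key 11: smallest pos >= 11 is 24 -> NC
Final route key 97: none >= 97, wrap to smallest pos 24 -> NC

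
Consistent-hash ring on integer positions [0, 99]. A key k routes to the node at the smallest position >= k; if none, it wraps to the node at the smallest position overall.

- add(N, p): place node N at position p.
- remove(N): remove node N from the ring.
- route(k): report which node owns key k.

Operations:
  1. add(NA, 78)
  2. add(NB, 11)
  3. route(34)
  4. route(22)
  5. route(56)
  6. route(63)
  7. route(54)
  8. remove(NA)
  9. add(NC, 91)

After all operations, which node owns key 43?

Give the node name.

Answer: NC

Derivation:
Op 1: add NA@78 -> ring=[78:NA]
Op 2: add NB@11 -> ring=[11:NB,78:NA]
Op 3: route key 34: smallest pos >= 34 is 78 -> NA
Op 4: route key 22: smallest pos >= 22 is 78 -> NA
Op 5: route key 56: smallest pos >= 56 is 78 -> NA
Op 6: route key 63: smallest pos >= 63 is 78 -> NA
Op 7: route key 54: smallest pos >= 54 is 78 -> NA
Op 8: remove NA -> ring=[11:NB]
Op 9: add NC@91 -> ring=[11:NB,91:NC]
Final route key 43: smallest pos >= 43 is 91 -> NC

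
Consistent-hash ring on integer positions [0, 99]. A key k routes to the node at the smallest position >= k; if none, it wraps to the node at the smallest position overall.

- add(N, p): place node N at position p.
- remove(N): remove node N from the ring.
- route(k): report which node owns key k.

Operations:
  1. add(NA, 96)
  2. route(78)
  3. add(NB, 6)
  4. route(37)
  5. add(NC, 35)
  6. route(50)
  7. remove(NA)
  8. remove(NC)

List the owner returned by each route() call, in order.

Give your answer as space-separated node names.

Op 1: add NA@96 -> ring=[96:NA]
Op 2: route key 78: smallest pos >= 78 is 96 -> NA
Op 3: add NB@6 -> ring=[6:NB,96:NA]
Op 4: route key 37: smallest pos >= 37 is 96 -> NA
Op 5: add NC@35 -> ring=[6:NB,35:NC,96:NA]
Op 6: route key 50: smallest pos >= 50 is 96 -> NA
Op 7: remove NA -> ring=[6:NB,35:NC]
Op 8: remove NC -> ring=[6:NB]

Answer: NA NA NA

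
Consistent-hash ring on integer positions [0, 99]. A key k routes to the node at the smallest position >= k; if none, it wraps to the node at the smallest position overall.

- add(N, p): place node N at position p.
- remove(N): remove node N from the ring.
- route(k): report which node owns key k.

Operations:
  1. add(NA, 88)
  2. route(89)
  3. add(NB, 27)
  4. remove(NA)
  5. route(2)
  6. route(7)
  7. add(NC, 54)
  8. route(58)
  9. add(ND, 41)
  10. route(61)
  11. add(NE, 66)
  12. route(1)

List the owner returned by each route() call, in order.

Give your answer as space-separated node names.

Op 1: add NA@88 -> ring=[88:NA]
Op 2: route key 89: none >= 89, wrap to smallest pos 88 -> NA
Op 3: add NB@27 -> ring=[27:NB,88:NA]
Op 4: remove NA -> ring=[27:NB]
Op 5: route key 2: smallest pos >= 2 is 27 -> NB
Op 6: route key 7: smallest pos >= 7 is 27 -> NB
Op 7: add NC@54 -> ring=[27:NB,54:NC]
Op 8: route key 58: none >= 58, wrap to smallest pos 27 -> NB
Op 9: add ND@41 -> ring=[27:NB,41:ND,54:NC]
Op 10: route key 61: none >= 61, wrap to smallest pos 27 -> NB
Op 11: add NE@66 -> ring=[27:NB,41:ND,54:NC,66:NE]
Op 12: route key 1: smallest pos >= 1 is 27 -> NB

Answer: NA NB NB NB NB NB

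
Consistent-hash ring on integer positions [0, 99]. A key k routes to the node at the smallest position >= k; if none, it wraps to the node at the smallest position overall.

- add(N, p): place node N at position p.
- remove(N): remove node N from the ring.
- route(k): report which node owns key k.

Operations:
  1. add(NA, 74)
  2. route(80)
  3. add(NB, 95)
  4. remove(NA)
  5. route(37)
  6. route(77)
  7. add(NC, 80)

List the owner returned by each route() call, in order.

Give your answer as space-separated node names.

Answer: NA NB NB

Derivation:
Op 1: add NA@74 -> ring=[74:NA]
Op 2: route key 80: none >= 80, wrap to smallest pos 74 -> NA
Op 3: add NB@95 -> ring=[74:NA,95:NB]
Op 4: remove NA -> ring=[95:NB]
Op 5: route key 37: smallest pos >= 37 is 95 -> NB
Op 6: route key 77: smallest pos >= 77 is 95 -> NB
Op 7: add NC@80 -> ring=[80:NC,95:NB]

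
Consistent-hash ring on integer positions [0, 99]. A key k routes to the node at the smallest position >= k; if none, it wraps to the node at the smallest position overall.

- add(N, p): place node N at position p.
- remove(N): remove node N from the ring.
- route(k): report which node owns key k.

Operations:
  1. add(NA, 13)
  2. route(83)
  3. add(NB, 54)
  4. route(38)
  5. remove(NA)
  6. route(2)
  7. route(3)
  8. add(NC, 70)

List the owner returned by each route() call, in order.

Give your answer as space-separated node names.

Answer: NA NB NB NB

Derivation:
Op 1: add NA@13 -> ring=[13:NA]
Op 2: route key 83: none >= 83, wrap to smallest pos 13 -> NA
Op 3: add NB@54 -> ring=[13:NA,54:NB]
Op 4: route key 38: smallest pos >= 38 is 54 -> NB
Op 5: remove NA -> ring=[54:NB]
Op 6: route key 2: smallest pos >= 2 is 54 -> NB
Op 7: route key 3: smallest pos >= 3 is 54 -> NB
Op 8: add NC@70 -> ring=[54:NB,70:NC]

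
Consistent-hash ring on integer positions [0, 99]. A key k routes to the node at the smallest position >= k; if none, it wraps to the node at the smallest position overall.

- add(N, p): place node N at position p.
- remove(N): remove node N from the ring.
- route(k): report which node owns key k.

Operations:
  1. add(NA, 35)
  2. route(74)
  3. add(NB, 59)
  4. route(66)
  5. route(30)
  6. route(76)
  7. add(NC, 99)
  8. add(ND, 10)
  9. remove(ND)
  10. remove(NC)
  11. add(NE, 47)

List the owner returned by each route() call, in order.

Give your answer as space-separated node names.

Op 1: add NA@35 -> ring=[35:NA]
Op 2: route key 74: none >= 74, wrap to smallest pos 35 -> NA
Op 3: add NB@59 -> ring=[35:NA,59:NB]
Op 4: route key 66: none >= 66, wrap to smallest pos 35 -> NA
Op 5: route key 30: smallest pos >= 30 is 35 -> NA
Op 6: route key 76: none >= 76, wrap to smallest pos 35 -> NA
Op 7: add NC@99 -> ring=[35:NA,59:NB,99:NC]
Op 8: add ND@10 -> ring=[10:ND,35:NA,59:NB,99:NC]
Op 9: remove ND -> ring=[35:NA,59:NB,99:NC]
Op 10: remove NC -> ring=[35:NA,59:NB]
Op 11: add NE@47 -> ring=[35:NA,47:NE,59:NB]

Answer: NA NA NA NA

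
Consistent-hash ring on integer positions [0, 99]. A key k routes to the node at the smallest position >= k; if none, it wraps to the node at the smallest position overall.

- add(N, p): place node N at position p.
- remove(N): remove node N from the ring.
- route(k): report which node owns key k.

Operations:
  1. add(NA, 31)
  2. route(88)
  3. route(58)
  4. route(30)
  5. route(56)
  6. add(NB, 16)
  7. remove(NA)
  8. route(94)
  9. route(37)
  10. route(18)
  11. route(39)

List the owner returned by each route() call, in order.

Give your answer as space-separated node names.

Op 1: add NA@31 -> ring=[31:NA]
Op 2: route key 88: none >= 88, wrap to smallest pos 31 -> NA
Op 3: route key 58: none >= 58, wrap to smallest pos 31 -> NA
Op 4: route key 30: smallest pos >= 30 is 31 -> NA
Op 5: route key 56: none >= 56, wrap to smallest pos 31 -> NA
Op 6: add NB@16 -> ring=[16:NB,31:NA]
Op 7: remove NA -> ring=[16:NB]
Op 8: route key 94: none >= 94, wrap to smallest pos 16 -> NB
Op 9: route key 37: none >= 37, wrap to smallest pos 16 -> NB
Op 10: route key 18: none >= 18, wrap to smallest pos 16 -> NB
Op 11: route key 39: none >= 39, wrap to smallest pos 16 -> NB

Answer: NA NA NA NA NB NB NB NB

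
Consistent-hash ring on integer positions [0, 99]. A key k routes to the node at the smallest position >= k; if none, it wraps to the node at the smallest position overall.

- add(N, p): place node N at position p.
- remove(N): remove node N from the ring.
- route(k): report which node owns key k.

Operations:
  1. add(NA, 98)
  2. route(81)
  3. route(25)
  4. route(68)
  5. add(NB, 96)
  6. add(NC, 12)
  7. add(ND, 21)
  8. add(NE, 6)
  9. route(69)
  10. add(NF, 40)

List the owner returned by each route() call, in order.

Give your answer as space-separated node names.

Op 1: add NA@98 -> ring=[98:NA]
Op 2: route key 81: smallest pos >= 81 is 98 -> NA
Op 3: route key 25: smallest pos >= 25 is 98 -> NA
Op 4: route key 68: smallest pos >= 68 is 98 -> NA
Op 5: add NB@96 -> ring=[96:NB,98:NA]
Op 6: add NC@12 -> ring=[12:NC,96:NB,98:NA]
Op 7: add ND@21 -> ring=[12:NC,21:ND,96:NB,98:NA]
Op 8: add NE@6 -> ring=[6:NE,12:NC,21:ND,96:NB,98:NA]
Op 9: route key 69: smallest pos >= 69 is 96 -> NB
Op 10: add NF@40 -> ring=[6:NE,12:NC,21:ND,40:NF,96:NB,98:NA]

Answer: NA NA NA NB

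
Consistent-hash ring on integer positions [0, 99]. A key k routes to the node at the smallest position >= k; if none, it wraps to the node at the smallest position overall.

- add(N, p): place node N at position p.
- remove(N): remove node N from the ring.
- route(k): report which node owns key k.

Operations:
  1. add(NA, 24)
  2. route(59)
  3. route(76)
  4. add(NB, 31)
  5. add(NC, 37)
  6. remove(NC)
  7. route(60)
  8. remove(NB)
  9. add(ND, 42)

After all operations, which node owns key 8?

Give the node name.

Answer: NA

Derivation:
Op 1: add NA@24 -> ring=[24:NA]
Op 2: route key 59: none >= 59, wrap to smallest pos 24 -> NA
Op 3: route key 76: none >= 76, wrap to smallest pos 24 -> NA
Op 4: add NB@31 -> ring=[24:NA,31:NB]
Op 5: add NC@37 -> ring=[24:NA,31:NB,37:NC]
Op 6: remove NC -> ring=[24:NA,31:NB]
Op 7: route key 60: none >= 60, wrap to smallest pos 24 -> NA
Op 8: remove NB -> ring=[24:NA]
Op 9: add ND@42 -> ring=[24:NA,42:ND]
Final route key 8: smallest pos >= 8 is 24 -> NA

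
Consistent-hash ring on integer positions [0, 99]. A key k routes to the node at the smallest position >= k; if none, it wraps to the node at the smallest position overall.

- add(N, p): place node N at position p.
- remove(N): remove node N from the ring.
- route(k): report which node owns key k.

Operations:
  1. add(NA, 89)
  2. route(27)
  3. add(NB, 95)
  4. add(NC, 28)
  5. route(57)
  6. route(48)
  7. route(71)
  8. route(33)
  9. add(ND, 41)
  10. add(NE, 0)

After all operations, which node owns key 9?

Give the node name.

Op 1: add NA@89 -> ring=[89:NA]
Op 2: route key 27: smallest pos >= 27 is 89 -> NA
Op 3: add NB@95 -> ring=[89:NA,95:NB]
Op 4: add NC@28 -> ring=[28:NC,89:NA,95:NB]
Op 5: route key 57: smallest pos >= 57 is 89 -> NA
Op 6: route key 48: smallest pos >= 48 is 89 -> NA
Op 7: route key 71: smallest pos >= 71 is 89 -> NA
Op 8: route key 33: smallest pos >= 33 is 89 -> NA
Op 9: add ND@41 -> ring=[28:NC,41:ND,89:NA,95:NB]
Op 10: add NE@0 -> ring=[0:NE,28:NC,41:ND,89:NA,95:NB]
Final route key 9: smallest pos >= 9 is 28 -> NC

Answer: NC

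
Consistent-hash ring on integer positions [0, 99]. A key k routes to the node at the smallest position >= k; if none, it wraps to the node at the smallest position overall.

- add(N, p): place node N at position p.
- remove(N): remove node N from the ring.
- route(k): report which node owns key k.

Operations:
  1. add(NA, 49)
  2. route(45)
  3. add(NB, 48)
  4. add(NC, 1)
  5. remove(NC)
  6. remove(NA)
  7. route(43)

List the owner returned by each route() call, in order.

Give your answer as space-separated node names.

Answer: NA NB

Derivation:
Op 1: add NA@49 -> ring=[49:NA]
Op 2: route key 45: smallest pos >= 45 is 49 -> NA
Op 3: add NB@48 -> ring=[48:NB,49:NA]
Op 4: add NC@1 -> ring=[1:NC,48:NB,49:NA]
Op 5: remove NC -> ring=[48:NB,49:NA]
Op 6: remove NA -> ring=[48:NB]
Op 7: route key 43: smallest pos >= 43 is 48 -> NB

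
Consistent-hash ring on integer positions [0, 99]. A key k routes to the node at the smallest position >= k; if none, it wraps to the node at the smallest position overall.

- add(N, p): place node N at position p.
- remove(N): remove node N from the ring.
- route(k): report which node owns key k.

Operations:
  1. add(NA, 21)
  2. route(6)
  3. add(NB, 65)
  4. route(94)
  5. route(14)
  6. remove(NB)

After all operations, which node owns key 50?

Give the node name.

Op 1: add NA@21 -> ring=[21:NA]
Op 2: route key 6: smallest pos >= 6 is 21 -> NA
Op 3: add NB@65 -> ring=[21:NA,65:NB]
Op 4: route key 94: none >= 94, wrap to smallest pos 21 -> NA
Op 5: route key 14: smallest pos >= 14 is 21 -> NA
Op 6: remove NB -> ring=[21:NA]
Final route key 50: none >= 50, wrap to smallest pos 21 -> NA

Answer: NA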